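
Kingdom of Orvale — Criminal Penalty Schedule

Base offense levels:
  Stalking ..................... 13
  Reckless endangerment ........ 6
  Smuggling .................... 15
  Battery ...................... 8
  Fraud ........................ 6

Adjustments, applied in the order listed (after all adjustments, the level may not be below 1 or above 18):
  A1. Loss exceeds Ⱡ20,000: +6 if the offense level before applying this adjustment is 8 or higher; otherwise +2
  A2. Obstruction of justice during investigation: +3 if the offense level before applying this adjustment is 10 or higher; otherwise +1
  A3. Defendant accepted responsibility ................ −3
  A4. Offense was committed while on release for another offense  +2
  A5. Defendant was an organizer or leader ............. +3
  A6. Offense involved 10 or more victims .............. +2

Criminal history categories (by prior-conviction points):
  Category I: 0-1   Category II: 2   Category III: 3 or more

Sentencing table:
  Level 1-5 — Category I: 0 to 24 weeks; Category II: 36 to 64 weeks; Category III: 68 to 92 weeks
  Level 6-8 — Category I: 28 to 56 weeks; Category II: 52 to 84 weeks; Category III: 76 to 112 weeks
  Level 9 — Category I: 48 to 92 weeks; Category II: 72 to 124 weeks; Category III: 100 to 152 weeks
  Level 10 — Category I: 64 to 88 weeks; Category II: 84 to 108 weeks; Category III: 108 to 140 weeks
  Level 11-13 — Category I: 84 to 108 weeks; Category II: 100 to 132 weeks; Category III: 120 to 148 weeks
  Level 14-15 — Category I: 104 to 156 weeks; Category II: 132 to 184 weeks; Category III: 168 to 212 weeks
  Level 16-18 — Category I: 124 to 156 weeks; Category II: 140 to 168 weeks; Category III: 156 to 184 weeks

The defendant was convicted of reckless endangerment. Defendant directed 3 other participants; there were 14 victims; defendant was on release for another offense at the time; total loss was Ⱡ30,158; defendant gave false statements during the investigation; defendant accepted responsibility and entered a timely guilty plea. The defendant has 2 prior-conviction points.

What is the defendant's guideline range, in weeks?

Base offense level for reckless endangerment: 6.
A1 applies (level before this adjustment is 6 < 8, so +2): 6 + 2 = 8.
A2 applies (level before this adjustment is 8 < 10, so +1): 8 + 1 = 9.
A3 applies: 9 − 3 = 6.
A4 applies: 6 + 2 = 8.
A5 applies: 8 + 3 = 11.
A6 applies: 11 + 2 = 13.
Final offense level: 13.
Criminal history: 2 prior points → Category II (2).
Level 13 falls in the 11-13 band.
Grid: Level 11-13 × Category II = 100-132 weeks.

100-132 weeks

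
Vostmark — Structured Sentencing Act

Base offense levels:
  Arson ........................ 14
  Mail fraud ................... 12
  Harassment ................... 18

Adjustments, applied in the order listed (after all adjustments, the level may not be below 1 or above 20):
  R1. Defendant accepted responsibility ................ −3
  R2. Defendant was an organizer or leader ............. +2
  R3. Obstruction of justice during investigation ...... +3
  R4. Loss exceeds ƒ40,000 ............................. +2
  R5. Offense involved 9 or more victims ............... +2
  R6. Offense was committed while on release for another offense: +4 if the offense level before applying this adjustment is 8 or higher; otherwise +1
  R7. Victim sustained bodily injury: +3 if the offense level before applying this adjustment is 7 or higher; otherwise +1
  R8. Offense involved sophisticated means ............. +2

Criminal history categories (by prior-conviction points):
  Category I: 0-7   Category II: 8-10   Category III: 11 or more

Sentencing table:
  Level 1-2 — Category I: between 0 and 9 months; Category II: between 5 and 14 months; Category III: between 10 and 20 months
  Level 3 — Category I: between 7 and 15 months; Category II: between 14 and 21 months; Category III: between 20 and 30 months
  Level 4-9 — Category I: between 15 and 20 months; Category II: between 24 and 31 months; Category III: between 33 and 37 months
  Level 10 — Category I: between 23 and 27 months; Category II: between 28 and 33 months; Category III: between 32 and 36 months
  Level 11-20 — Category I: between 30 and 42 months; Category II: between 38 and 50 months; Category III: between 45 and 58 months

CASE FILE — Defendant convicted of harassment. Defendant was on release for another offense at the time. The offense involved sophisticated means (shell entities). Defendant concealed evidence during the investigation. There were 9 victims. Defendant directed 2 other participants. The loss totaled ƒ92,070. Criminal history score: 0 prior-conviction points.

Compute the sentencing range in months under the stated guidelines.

30-42 months

Base offense level for harassment: 18.
R2 applies: 18 + 2 = 20.
R3 applies: 20 + 3 = 23.
R4 applies: 23 + 2 = 25.
R5 applies: 25 + 2 = 27.
R6 applies (level before this adjustment is 27 ≥ 8, so +4): 27 + 4 = 31.
R8 applies: 31 + 2 = 33.
Level 33 exceeds the maximum of 20; capped at 20.
Final offense level: 20.
Criminal history: 0 prior points → Category I (0-7).
Level 20 falls in the 11-20 band.
Grid: Level 11-20 × Category I = 30-42 months.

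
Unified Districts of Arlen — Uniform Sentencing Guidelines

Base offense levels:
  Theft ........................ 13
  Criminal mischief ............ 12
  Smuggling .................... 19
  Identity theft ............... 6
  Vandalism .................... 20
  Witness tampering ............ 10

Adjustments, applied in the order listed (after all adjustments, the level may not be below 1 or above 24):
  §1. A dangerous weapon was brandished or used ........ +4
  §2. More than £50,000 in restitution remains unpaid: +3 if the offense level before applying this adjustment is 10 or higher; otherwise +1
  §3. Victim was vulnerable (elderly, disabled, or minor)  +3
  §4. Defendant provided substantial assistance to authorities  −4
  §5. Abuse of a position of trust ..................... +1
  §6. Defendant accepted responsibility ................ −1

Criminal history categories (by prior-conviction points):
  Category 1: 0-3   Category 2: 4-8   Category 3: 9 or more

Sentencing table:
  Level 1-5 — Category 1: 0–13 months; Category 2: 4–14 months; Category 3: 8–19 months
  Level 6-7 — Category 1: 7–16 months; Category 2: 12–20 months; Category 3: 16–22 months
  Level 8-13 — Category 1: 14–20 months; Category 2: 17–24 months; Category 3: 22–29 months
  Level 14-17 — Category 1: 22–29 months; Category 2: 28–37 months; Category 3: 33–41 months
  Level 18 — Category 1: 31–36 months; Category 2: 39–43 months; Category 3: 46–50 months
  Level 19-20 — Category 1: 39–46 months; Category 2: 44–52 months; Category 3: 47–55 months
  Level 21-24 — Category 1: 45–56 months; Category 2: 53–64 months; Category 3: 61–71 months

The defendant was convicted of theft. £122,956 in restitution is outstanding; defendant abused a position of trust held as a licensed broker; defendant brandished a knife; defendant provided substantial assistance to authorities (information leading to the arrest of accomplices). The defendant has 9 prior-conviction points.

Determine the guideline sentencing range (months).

33-41 months

Base offense level for theft: 13.
§1 applies: 13 + 4 = 17.
§2 applies (level before this adjustment is 17 ≥ 10, so +3): 17 + 3 = 20.
§4 applies: 20 − 4 = 16.
§5 applies: 16 + 1 = 17.
Final offense level: 17.
Criminal history: 9 prior points → Category 3 (9+).
Level 17 falls in the 14-17 band.
Grid: Level 14-17 × Category 3 = 33-41 months.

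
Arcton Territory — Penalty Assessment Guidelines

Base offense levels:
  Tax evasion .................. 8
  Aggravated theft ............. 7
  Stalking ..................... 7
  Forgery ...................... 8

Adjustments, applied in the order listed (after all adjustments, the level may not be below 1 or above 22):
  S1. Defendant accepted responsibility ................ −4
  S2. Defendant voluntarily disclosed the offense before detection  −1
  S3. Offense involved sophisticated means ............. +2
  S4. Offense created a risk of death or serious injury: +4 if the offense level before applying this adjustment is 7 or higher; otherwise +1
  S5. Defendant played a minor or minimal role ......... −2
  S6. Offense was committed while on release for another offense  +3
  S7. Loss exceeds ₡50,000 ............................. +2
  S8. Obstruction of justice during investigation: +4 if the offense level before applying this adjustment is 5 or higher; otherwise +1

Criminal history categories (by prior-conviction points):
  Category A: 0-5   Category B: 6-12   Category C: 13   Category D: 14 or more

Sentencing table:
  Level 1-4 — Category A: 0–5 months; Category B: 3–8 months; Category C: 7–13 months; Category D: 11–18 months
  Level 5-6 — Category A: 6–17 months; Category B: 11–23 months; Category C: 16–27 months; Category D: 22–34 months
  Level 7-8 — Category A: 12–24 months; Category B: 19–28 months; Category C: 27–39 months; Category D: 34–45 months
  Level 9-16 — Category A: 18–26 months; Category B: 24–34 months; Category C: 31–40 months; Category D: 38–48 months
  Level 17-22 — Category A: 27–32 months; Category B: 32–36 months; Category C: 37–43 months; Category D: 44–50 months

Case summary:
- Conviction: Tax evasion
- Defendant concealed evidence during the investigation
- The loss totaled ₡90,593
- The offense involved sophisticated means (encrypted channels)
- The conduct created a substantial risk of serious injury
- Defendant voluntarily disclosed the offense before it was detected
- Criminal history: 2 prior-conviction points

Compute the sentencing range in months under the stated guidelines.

Base offense level for tax evasion: 8.
S2 applies: 8 − 1 = 7.
S3 applies: 7 + 2 = 9.
S4 applies (level before this adjustment is 9 ≥ 7, so +4): 9 + 4 = 13.
S5 does not apply.
S6 does not apply.
S7 applies: 13 + 2 = 15.
S8 applies (level before this adjustment is 15 ≥ 5, so +4): 15 + 4 = 19.
Final offense level: 19.
Criminal history: 2 prior points → Category A (0-5).
Level 19 falls in the 17-22 band.
Grid: Level 17-22 × Category A = 27-32 months.

27-32 months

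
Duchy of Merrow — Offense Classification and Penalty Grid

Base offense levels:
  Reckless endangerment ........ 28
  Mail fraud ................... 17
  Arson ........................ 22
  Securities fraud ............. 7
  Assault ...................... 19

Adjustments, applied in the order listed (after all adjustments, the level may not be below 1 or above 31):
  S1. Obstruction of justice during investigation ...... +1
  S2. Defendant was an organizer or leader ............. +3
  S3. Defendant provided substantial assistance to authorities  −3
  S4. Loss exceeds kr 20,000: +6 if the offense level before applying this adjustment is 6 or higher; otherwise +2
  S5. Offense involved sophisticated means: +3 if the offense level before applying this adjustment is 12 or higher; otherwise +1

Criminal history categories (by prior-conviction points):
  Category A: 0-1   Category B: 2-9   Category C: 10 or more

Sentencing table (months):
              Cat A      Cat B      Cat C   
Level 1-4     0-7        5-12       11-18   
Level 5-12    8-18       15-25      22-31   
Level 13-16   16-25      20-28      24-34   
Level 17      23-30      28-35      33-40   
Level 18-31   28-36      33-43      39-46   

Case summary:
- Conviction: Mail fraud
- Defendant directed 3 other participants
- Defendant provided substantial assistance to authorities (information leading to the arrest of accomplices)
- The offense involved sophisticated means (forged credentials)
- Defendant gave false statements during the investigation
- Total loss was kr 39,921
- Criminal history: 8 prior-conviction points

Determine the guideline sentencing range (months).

33-43 months

Base offense level for mail fraud: 17.
S1 applies: 17 + 1 = 18.
S2 applies: 18 + 3 = 21.
S3 applies: 21 − 3 = 18.
S4 applies (level before this adjustment is 18 ≥ 6, so +6): 18 + 6 = 24.
S5 applies (level before this adjustment is 24 ≥ 12, so +3): 24 + 3 = 27.
Final offense level: 27.
Criminal history: 8 prior points → Category B (2-9).
Level 27 falls in the 18-31 band.
Grid: Level 18-31 × Category B = 33-43 months.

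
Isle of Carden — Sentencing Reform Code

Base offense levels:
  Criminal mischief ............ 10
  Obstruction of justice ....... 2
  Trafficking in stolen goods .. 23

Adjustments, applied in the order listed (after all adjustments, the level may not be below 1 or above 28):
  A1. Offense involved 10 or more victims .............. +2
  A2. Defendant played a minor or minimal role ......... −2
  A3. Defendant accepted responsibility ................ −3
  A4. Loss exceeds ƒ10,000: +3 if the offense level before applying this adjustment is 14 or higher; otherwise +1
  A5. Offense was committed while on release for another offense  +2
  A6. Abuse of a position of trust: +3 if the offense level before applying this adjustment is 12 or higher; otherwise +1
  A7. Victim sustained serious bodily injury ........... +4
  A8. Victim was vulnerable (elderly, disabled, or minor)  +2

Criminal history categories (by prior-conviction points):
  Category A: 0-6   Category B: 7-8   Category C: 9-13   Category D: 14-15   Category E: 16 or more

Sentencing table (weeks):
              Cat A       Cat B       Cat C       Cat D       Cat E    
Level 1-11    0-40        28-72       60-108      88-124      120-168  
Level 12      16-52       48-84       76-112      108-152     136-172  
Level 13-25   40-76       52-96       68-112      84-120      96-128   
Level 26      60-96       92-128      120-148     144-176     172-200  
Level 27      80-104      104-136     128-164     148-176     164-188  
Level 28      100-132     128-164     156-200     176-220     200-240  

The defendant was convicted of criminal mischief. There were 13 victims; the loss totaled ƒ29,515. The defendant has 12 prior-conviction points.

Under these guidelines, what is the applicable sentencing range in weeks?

68-112 weeks

Base offense level for criminal mischief: 10.
A1 applies: 10 + 2 = 12.
A2 does not apply.
A4 applies (level before this adjustment is 12 < 14, so +1): 12 + 1 = 13.
A6 does not apply.
A7 does not apply.
A8 does not apply.
Final offense level: 13.
Criminal history: 12 prior points → Category C (9-13).
Level 13 falls in the 13-25 band.
Grid: Level 13-25 × Category C = 68-112 weeks.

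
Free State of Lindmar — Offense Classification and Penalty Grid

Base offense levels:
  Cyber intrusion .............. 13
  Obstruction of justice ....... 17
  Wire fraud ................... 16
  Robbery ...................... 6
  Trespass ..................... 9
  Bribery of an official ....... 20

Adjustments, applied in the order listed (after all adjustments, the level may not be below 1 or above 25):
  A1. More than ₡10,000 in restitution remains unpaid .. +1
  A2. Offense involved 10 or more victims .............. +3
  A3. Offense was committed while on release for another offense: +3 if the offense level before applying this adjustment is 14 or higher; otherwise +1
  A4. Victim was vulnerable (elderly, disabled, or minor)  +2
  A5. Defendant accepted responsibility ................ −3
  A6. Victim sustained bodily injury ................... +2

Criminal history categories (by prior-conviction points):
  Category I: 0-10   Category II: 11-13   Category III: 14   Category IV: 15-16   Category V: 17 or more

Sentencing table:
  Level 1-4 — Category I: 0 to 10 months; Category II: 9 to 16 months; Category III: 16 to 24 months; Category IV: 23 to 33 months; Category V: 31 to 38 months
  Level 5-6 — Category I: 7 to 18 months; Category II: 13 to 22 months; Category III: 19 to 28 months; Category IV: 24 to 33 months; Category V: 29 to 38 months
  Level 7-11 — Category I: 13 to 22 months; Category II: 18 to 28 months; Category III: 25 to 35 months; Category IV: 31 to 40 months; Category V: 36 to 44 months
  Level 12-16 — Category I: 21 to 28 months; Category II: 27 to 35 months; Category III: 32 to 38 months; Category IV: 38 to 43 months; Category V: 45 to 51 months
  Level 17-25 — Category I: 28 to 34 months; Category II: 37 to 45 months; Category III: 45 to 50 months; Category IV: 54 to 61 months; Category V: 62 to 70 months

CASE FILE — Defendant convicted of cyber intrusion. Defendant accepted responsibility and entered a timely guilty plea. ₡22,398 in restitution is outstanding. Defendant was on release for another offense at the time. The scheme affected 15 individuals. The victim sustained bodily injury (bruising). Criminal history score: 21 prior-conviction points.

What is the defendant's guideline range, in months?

62-70 months

Base offense level for cyber intrusion: 13.
A1 applies: 13 + 1 = 14.
A2 applies: 14 + 3 = 17.
A3 applies (level before this adjustment is 17 ≥ 14, so +3): 17 + 3 = 20.
A5 applies: 20 − 3 = 17.
A6 applies: 17 + 2 = 19.
Final offense level: 19.
Criminal history: 21 prior points → Category V (17+).
Level 19 falls in the 17-25 band.
Grid: Level 17-25 × Category V = 62-70 months.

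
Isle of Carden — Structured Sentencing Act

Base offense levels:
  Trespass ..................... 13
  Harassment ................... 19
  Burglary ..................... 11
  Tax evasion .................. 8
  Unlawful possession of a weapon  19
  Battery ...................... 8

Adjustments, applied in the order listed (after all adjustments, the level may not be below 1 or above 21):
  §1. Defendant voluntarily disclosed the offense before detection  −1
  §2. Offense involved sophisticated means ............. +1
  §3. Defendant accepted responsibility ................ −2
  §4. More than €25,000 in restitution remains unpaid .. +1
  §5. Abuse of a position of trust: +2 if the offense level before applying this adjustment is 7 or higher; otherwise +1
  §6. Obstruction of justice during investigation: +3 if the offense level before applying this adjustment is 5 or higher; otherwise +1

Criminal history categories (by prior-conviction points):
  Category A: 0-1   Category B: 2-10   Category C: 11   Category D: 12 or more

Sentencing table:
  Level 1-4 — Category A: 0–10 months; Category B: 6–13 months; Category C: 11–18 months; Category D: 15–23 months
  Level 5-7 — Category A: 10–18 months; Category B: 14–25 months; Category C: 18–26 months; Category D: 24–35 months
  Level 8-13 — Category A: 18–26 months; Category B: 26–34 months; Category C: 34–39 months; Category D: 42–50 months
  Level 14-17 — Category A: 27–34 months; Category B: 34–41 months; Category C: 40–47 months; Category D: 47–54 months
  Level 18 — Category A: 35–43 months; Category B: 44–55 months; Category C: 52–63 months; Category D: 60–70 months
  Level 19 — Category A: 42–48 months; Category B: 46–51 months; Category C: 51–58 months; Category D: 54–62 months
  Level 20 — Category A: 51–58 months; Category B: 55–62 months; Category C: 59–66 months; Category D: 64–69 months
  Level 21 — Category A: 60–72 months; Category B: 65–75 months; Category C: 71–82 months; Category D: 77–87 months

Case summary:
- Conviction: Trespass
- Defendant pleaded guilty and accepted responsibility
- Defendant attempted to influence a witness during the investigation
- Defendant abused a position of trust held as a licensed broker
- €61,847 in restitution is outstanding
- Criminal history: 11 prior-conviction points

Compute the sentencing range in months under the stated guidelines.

Base offense level for trespass: 13.
§1 does not apply.
§3 applies: 13 − 2 = 11.
§4 applies: 11 + 1 = 12.
§5 applies (level before this adjustment is 12 ≥ 7, so +2): 12 + 2 = 14.
§6 applies (level before this adjustment is 14 ≥ 5, so +3): 14 + 3 = 17.
Final offense level: 17.
Criminal history: 11 prior points → Category C (11).
Level 17 falls in the 14-17 band.
Grid: Level 14-17 × Category C = 40-47 months.

40-47 months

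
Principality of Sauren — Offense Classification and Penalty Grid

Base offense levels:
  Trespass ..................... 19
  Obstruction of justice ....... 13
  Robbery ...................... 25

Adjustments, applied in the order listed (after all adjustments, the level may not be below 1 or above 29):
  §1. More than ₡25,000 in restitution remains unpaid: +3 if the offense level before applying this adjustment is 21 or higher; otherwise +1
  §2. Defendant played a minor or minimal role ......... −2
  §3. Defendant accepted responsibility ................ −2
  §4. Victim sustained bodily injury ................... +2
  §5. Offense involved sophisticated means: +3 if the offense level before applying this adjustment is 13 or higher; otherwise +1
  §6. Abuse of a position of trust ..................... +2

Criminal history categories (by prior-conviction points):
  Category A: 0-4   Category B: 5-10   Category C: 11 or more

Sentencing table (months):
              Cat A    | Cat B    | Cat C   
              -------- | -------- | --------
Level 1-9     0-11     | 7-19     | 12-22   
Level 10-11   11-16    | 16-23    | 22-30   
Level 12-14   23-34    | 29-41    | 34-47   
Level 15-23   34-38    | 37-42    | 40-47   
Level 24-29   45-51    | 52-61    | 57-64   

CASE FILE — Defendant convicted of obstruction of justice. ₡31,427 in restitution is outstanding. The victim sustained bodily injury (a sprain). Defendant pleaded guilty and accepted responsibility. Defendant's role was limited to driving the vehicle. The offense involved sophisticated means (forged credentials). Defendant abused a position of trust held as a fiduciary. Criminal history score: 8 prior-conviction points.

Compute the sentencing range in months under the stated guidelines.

37-42 months

Base offense level for obstruction of justice: 13.
§1 applies (level before this adjustment is 13 < 21, so +1): 13 + 1 = 14.
§2 applies: 14 − 2 = 12.
§3 applies: 12 − 2 = 10.
§4 applies: 10 + 2 = 12.
§5 applies (level before this adjustment is 12 < 13, so +1): 12 + 1 = 13.
§6 applies: 13 + 2 = 15.
Final offense level: 15.
Criminal history: 8 prior points → Category B (5-10).
Level 15 falls in the 15-23 band.
Grid: Level 15-23 × Category B = 37-42 months.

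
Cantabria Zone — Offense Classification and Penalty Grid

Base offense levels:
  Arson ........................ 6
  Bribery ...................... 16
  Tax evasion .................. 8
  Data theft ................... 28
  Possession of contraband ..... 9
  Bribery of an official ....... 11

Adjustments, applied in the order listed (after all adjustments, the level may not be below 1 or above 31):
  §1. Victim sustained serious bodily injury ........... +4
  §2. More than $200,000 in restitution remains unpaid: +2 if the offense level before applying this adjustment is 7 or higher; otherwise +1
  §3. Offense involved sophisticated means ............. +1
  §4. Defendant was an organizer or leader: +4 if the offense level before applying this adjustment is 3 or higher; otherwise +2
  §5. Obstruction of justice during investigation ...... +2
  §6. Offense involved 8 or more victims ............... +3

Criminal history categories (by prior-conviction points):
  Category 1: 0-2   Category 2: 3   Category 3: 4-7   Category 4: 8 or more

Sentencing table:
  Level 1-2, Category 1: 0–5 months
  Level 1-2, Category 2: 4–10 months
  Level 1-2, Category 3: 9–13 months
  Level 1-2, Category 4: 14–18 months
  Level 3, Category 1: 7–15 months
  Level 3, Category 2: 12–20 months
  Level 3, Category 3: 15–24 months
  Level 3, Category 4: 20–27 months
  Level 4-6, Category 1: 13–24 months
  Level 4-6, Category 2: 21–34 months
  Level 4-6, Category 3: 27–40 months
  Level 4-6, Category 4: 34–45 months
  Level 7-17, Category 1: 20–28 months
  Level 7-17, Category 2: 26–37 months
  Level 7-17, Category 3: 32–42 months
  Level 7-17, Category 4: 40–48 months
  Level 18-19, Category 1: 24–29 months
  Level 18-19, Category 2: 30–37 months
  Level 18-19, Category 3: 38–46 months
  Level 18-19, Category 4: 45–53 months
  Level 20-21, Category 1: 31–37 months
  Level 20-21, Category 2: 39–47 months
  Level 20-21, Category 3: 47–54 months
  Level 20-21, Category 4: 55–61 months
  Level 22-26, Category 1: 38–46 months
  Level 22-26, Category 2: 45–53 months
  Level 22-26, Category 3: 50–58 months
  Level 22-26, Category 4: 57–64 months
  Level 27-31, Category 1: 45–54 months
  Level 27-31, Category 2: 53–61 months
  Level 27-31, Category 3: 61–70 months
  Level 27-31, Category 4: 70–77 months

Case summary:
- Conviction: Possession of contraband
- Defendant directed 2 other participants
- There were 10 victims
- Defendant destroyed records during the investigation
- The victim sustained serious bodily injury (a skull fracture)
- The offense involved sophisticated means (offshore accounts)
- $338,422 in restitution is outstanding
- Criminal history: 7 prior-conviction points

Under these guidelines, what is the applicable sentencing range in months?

Base offense level for possession of contraband: 9.
§1 applies: 9 + 4 = 13.
§2 applies (level before this adjustment is 13 ≥ 7, so +2): 13 + 2 = 15.
§3 applies: 15 + 1 = 16.
§4 applies (level before this adjustment is 16 ≥ 3, so +4): 16 + 4 = 20.
§5 applies: 20 + 2 = 22.
§6 applies: 22 + 3 = 25.
Final offense level: 25.
Criminal history: 7 prior points → Category 3 (4-7).
Level 25 falls in the 22-26 band.
Grid: Level 22-26 × Category 3 = 50-58 months.

50-58 months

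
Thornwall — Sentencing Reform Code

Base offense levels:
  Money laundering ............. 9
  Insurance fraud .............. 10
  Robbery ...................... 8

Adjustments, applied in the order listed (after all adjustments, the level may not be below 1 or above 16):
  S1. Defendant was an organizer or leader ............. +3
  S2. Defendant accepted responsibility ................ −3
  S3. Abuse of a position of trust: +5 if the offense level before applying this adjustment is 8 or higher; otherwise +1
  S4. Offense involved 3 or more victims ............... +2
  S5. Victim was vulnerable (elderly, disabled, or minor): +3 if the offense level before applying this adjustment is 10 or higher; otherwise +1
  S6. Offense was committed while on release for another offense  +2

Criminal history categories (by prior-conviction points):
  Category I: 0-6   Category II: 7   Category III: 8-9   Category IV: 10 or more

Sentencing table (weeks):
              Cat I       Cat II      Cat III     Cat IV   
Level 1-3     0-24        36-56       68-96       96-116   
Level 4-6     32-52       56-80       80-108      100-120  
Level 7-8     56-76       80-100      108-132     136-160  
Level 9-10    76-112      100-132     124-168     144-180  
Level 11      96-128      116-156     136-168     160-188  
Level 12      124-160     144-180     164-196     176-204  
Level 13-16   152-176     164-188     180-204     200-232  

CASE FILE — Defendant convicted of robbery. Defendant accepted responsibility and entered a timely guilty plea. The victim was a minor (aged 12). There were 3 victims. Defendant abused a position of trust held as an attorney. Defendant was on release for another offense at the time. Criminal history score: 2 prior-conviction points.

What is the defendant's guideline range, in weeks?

Base offense level for robbery: 8.
S2 applies: 8 − 3 = 5.
S3 applies (level before this adjustment is 5 < 8, so +1): 5 + 1 = 6.
S4 applies: 6 + 2 = 8.
S5 applies (level before this adjustment is 8 < 10, so +1): 8 + 1 = 9.
S6 applies: 9 + 2 = 11.
Final offense level: 11.
Criminal history: 2 prior points → Category I (0-6).
Level 11 falls in the 11 band.
Grid: Level 11 × Category I = 96-128 weeks.

96-128 weeks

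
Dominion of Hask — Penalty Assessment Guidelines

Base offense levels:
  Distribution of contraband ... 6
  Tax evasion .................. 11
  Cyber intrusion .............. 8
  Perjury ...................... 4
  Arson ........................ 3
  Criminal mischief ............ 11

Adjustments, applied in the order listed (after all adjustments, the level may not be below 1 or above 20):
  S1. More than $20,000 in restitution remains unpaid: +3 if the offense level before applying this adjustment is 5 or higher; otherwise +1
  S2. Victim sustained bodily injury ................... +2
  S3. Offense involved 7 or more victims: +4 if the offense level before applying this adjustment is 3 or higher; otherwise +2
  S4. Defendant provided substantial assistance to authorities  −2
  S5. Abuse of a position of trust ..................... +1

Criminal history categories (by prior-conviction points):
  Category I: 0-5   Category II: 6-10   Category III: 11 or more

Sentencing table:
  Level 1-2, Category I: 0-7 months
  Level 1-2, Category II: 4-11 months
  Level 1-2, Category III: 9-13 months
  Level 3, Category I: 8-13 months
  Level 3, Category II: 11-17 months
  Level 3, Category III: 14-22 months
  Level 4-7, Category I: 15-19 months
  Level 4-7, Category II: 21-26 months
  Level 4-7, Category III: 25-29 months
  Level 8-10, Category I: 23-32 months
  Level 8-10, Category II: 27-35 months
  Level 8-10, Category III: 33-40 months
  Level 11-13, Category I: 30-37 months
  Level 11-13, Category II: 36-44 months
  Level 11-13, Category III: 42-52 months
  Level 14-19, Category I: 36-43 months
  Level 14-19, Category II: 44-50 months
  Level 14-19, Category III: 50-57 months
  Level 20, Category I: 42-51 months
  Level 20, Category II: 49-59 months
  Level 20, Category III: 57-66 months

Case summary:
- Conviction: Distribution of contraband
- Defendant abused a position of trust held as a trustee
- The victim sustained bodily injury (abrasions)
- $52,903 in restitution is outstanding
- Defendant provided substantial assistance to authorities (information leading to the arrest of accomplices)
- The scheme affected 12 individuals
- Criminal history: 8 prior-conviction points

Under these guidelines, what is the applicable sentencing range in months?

Base offense level for distribution of contraband: 6.
S1 applies (level before this adjustment is 6 ≥ 5, so +3): 6 + 3 = 9.
S2 applies: 9 + 2 = 11.
S3 applies (level before this adjustment is 11 ≥ 3, so +4): 11 + 4 = 15.
S4 applies: 15 − 2 = 13.
S5 applies: 13 + 1 = 14.
Final offense level: 14.
Criminal history: 8 prior points → Category II (6-10).
Level 14 falls in the 14-19 band.
Grid: Level 14-19 × Category II = 44-50 months.

44-50 months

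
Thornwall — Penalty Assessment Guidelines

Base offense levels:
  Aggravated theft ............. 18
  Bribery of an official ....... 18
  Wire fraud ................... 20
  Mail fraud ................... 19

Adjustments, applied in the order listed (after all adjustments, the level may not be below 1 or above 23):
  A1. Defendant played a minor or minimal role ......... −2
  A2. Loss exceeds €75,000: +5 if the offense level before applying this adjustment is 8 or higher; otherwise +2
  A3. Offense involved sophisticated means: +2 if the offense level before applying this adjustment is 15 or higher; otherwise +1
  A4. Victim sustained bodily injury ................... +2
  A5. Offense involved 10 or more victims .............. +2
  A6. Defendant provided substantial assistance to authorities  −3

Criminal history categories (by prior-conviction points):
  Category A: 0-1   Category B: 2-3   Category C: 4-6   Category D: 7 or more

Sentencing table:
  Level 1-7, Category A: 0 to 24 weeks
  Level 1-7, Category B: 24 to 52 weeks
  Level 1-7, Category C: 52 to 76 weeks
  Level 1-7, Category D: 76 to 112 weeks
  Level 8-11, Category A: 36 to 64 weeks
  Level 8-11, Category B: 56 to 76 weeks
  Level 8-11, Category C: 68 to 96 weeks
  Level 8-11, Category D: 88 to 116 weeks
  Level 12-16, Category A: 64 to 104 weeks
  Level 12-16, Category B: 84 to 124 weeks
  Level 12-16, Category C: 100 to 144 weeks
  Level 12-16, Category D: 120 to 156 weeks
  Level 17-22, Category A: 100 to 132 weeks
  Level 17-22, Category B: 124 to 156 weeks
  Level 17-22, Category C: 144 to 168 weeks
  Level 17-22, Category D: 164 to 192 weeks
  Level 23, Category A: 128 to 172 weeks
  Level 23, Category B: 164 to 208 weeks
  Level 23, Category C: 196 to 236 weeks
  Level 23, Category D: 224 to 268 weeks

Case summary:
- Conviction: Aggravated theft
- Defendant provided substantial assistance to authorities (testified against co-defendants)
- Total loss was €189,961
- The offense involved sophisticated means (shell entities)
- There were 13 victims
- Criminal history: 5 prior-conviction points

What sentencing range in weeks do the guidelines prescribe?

Base offense level for aggravated theft: 18.
A1 does not apply.
A2 applies (level before this adjustment is 18 ≥ 8, so +5): 18 + 5 = 23.
A3 applies (level before this adjustment is 23 ≥ 15, so +2): 23 + 2 = 25.
A5 applies: 25 + 2 = 27.
A6 applies: 27 − 3 = 24.
Level 24 exceeds the maximum of 23; capped at 23.
Final offense level: 23.
Criminal history: 5 prior points → Category C (4-6).
Level 23 falls in the 23 band.
Grid: Level 23 × Category C = 196-236 weeks.

196-236 weeks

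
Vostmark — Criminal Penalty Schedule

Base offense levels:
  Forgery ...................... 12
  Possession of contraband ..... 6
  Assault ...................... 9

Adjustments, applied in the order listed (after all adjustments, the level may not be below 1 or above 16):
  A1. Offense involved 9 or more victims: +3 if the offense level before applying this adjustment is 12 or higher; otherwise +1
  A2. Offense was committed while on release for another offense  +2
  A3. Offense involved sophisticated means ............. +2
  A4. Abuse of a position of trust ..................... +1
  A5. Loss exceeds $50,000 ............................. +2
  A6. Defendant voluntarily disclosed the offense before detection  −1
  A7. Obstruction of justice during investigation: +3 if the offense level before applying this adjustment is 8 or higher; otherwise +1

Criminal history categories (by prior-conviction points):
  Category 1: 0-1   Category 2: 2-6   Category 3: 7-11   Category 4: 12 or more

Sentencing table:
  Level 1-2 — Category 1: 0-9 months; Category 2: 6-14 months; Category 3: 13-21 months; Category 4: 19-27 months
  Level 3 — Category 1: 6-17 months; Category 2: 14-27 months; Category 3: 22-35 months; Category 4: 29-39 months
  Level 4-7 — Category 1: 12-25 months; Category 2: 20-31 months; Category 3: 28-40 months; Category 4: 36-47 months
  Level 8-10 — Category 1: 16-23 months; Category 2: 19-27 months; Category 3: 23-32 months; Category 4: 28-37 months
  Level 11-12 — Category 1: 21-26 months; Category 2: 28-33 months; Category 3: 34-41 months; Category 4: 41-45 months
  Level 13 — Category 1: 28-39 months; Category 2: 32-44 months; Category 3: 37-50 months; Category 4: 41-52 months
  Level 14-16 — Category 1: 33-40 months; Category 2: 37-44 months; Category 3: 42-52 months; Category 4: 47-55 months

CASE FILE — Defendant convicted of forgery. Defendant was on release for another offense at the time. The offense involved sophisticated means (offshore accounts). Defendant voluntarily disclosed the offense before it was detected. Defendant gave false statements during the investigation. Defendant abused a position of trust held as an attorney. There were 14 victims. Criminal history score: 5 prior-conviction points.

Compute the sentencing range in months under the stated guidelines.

Base offense level for forgery: 12.
A1 applies (level before this adjustment is 12 ≥ 12, so +3): 12 + 3 = 15.
A2 applies: 15 + 2 = 17.
A3 applies: 17 + 2 = 19.
A4 applies: 19 + 1 = 20.
A5 does not apply.
A6 applies: 20 − 1 = 19.
A7 applies (level before this adjustment is 19 ≥ 8, so +3): 19 + 3 = 22.
Level 22 exceeds the maximum of 16; capped at 16.
Final offense level: 16.
Criminal history: 5 prior points → Category 2 (2-6).
Level 16 falls in the 14-16 band.
Grid: Level 14-16 × Category 2 = 37-44 months.

37-44 months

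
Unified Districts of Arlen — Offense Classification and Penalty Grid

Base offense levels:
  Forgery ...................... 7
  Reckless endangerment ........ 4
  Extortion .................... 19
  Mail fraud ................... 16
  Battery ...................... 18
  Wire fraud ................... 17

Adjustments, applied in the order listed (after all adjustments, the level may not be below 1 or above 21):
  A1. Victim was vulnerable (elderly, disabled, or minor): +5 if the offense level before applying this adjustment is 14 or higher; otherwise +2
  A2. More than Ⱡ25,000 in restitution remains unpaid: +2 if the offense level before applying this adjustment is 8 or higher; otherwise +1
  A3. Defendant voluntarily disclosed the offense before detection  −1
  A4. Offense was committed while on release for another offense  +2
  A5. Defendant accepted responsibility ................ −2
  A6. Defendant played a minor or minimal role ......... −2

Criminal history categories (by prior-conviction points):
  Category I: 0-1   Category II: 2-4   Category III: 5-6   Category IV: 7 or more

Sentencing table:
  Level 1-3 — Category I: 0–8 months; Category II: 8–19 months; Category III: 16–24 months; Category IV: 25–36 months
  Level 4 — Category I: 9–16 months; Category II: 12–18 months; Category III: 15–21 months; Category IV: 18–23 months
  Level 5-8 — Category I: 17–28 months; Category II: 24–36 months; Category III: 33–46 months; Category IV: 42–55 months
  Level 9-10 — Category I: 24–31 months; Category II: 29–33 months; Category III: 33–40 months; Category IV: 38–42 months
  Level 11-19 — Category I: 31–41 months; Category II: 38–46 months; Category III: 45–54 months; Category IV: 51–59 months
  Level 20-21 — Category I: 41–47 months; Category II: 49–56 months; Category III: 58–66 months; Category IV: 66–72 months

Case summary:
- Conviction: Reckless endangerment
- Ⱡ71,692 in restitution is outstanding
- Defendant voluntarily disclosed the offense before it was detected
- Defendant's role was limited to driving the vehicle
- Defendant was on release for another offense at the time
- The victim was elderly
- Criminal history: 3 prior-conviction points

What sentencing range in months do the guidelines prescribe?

24-36 months

Base offense level for reckless endangerment: 4.
A1 applies (level before this adjustment is 4 < 14, so +2): 4 + 2 = 6.
A2 applies (level before this adjustment is 6 < 8, so +1): 6 + 1 = 7.
A3 applies: 7 − 1 = 6.
A4 applies: 6 + 2 = 8.
A5 does not apply.
A6 applies: 8 − 2 = 6.
Final offense level: 6.
Criminal history: 3 prior points → Category II (2-4).
Level 6 falls in the 5-8 band.
Grid: Level 5-8 × Category II = 24-36 months.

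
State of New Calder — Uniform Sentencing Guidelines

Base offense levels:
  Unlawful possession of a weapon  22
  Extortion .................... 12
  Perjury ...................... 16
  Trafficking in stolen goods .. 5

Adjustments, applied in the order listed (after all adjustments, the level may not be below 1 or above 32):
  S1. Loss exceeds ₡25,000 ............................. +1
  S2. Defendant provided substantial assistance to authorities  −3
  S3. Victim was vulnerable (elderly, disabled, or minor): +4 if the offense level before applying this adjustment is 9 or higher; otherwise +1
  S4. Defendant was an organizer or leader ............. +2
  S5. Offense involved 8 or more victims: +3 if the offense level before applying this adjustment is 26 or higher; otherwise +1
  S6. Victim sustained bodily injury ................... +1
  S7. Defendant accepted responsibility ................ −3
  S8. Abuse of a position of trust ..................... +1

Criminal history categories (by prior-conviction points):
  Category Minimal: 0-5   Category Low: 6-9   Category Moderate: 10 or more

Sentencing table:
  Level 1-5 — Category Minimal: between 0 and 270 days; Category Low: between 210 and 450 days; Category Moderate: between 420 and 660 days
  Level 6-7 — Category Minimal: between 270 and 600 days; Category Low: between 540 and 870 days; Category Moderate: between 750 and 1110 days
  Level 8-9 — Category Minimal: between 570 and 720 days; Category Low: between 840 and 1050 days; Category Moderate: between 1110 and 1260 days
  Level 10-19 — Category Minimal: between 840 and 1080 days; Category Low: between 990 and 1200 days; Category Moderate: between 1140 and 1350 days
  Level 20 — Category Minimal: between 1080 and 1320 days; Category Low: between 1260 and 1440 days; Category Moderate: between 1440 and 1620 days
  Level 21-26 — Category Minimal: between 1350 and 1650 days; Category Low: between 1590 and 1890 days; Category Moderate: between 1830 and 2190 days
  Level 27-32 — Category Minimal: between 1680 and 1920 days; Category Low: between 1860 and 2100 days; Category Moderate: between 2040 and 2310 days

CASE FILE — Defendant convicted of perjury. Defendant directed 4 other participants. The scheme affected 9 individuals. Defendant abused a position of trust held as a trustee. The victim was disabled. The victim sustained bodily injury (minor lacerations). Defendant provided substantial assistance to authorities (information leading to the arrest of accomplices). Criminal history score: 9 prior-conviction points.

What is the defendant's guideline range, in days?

1590-1890 days

Base offense level for perjury: 16.
S1 does not apply.
S2 applies: 16 − 3 = 13.
S3 applies (level before this adjustment is 13 ≥ 9, so +4): 13 + 4 = 17.
S4 applies: 17 + 2 = 19.
S5 applies (level before this adjustment is 19 < 26, so +1): 19 + 1 = 20.
S6 applies: 20 + 1 = 21.
S8 applies: 21 + 1 = 22.
Final offense level: 22.
Criminal history: 9 prior points → Category Low (6-9).
Level 22 falls in the 21-26 band.
Grid: Level 21-26 × Category Low = 1590-1890 days.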